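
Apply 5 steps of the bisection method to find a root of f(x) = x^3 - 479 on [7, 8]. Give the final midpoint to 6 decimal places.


f(x) = x^3 - 479
f(7) = -136 < 0
f(8) = 33 > 0

Step 1: midpoint = (7.000000 + 8.000000)/2 = 7.500000
  f(7.500000) = -57.125000
  f(mid) < 0, so root is in [7.500000, 8.000000]

Step 2: midpoint = (7.500000 + 8.000000)/2 = 7.750000
  f(7.750000) = -13.515625
  f(mid) < 0, so root is in [7.750000, 8.000000]

Step 3: midpoint = (7.750000 + 8.000000)/2 = 7.875000
  f(7.875000) = 9.373047
  f(mid) > 0, so root is in [7.750000, 7.875000]

Step 4: midpoint = (7.750000 + 7.875000)/2 = 7.812500
  f(7.812500) = -2.162842
  f(mid) < 0, so root is in [7.812500, 7.875000]

Step 5: midpoint = (7.812500 + 7.875000)/2 = 7.843750
  f(7.843750) = 3.582123
  f(mid) > 0, so root is in [7.812500, 7.843750]

midpoint = 7.843750


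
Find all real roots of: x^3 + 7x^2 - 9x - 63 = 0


Let p(x) = x^3 + 7x^2 - 9x - 63. By the rational root theorem (leading coefficient 1), any rational root is an integer divisor of 63: try ±1, ±2, ... in turn.
Test x = 1: value = -64 ≠ 0.
Test x = -1: value = -48 ≠ 0.
Test x = 3: value = 0 ✓, so (x - 3) is a factor.
Synthetic division by (x - 3): bring down 1; 1(3) + 7 = 10; 10(3) - 9 = 21; 21(3) - 63 = 0 → quotient x^2 + 10x + 21, remainder 0.
Solve the quadratic x^2 + 10x + 21 = 0: discriminant = 10^2 - 4(1)(21) = 100 - 84 = 16.
sqrt(16) = 4, so x = (-10 ± 4)/2: x = -3 or x = -7.

x = -7, x = -3, x = 3


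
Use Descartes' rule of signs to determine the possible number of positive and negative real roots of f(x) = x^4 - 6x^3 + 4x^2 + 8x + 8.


Descartes' rule of signs:

For positive roots, count sign changes in f(x) = x^4 - 6x^3 + 4x^2 + 8x + 8:
Signs of coefficients: +, -, +, +, +
Number of sign changes: 2
Possible positive real roots: 2, 0

For negative roots, examine f(-x) = x^4 + 6x^3 + 4x^2 - 8x + 8:
Signs of coefficients: +, +, +, -, +
Number of sign changes: 2
Possible negative real roots: 2, 0

Positive roots: 2 or 0; Negative roots: 2 or 0


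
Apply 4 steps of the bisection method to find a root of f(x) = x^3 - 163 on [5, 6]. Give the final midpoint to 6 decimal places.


f(x) = x^3 - 163
f(5) = -38 < 0
f(6) = 53 > 0

Step 1: midpoint = (5.000000 + 6.000000)/2 = 5.500000
  f(5.500000) = 3.375000
  f(mid) > 0, so root is in [5.000000, 5.500000]

Step 2: midpoint = (5.000000 + 5.500000)/2 = 5.250000
  f(5.250000) = -18.296875
  f(mid) < 0, so root is in [5.250000, 5.500000]

Step 3: midpoint = (5.250000 + 5.500000)/2 = 5.375000
  f(5.375000) = -7.712891
  f(mid) < 0, so root is in [5.375000, 5.500000]

Step 4: midpoint = (5.375000 + 5.500000)/2 = 5.437500
  f(5.437500) = -2.232666
  f(mid) < 0, so root is in [5.437500, 5.500000]

midpoint = 5.437500


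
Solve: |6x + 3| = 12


An absolute value equation |expr| = 12 gives two cases:
Case 1: 6x + 3 = 12
  6x = 9, so x = 3/2
Case 2: 6x + 3 = -12
  6x = -15, so x = -5/2

x = -5/2, x = 3/2


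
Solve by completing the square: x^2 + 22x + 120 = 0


Start: x^2 + 22x + 120 = 0
Move constant: x^2 + 22x = -120
Half of 22 is 11, squared is 121
Add 121 to both sides: x^2 + 22x + 121 = 1
(x + 11)^2 = 1
x + 11 = ±1
x = -11 + 1 = -10 or x = -11 - 1 = -12

x = -12, x = -10


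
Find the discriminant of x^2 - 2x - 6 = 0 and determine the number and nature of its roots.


For ax^2 + bx + c = 0, discriminant D = b^2 - 4ac
Here a = 1, b = -2, c = -6
D = (-2)^2 - 4(1)(-6) = 4 + 24 = 28

D = 28 > 0 but not a perfect square
The equation has 2 distinct real irrational roots.

Discriminant = 28, 2 distinct real irrational roots


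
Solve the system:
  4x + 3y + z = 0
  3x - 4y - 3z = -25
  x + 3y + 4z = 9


Using Cramer's rule. Expand each determinant along the first row.
D  = 4*[(-4)*4 - (-3)*3] - 3*[3*4 - (-3)*1] + 1*[3*3 - (-4)*1]
  = 4*(-7) - 3*(15) + 1*(13) = -60
Dx = 0*[(-4)*4 - (-3)*3] - 3*[(-25)*4 - (-3)*9] + 1*[(-25)*3 - (-4)*9]
  = 0*(-7) - 3*(-73) + 1*(-39) = 180
Dy = 4*[(-25)*4 - (-3)*9] - 0*[3*4 - (-3)*1] + 1*[3*9 - (-25)*1]
  = 4*(-73) - 0*(15) + 1*(52) = -240
Dz = 4*[(-4)*9 - (-25)*3] - 3*[3*9 - (-25)*1] + 0*[3*3 - (-4)*1]
  = 4*(39) - 3*(52) + 0*(13) = 0
x = Dx/D = 180/-60 = -3, y = Dy/D = -240/-60 = 4, z = Dz/D = 0/-60 = 0
Check eq1: (4)(-3) + (3)(4) + (1)(0) = 0 = 0 ✓
Check eq2: (3)(-3) + (-4)(4) + (-3)(0) = -25 = -25 ✓
Check eq3: (1)(-3) + (3)(4) + (4)(0) = 9 = 9 ✓

x = -3, y = 4, z = 0


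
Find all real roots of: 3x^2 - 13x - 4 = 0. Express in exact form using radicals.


Using the quadratic formula: x = (-b ± sqrt(b^2 - 4ac)) / (2a)
Here a = 3, b = -13, c = -4
Discriminant = b^2 - 4ac = (-13)^2 - 4(3)(-4) = 169 + 48 = 217
Since discriminant = 217 > 0, there are two real roots.
x = (13 ± sqrt(217)) / 6
Numerically: x ≈ 4.6218 or x ≈ -0.2885

x = (13 + sqrt(217)) / 6 or x = (13 - sqrt(217)) / 6


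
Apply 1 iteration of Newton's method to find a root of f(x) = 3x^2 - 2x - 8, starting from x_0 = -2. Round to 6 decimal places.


Newton's method: x_(n+1) = x_n - f(x_n)/f'(x_n)
f(x) = 3x^2 - 2x - 8
f'(x) = 6x - 2

Iteration 1:
  f(-2.000000) = 8.000000
  f'(-2.000000) = -14.000000
  x_1 = -2.000000 - (8.000000)/(-14.000000) = -1.428571

x_1 = -1.428571


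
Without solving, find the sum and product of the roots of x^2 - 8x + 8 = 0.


By Vieta's formulas for ax^2 + bx + c = 0:
  Sum of roots = -b/a
  Product of roots = c/a

Here a = 1, b = -8, c = 8
Sum = -(-8)/1 = 8
Product = 8/1 = 8

Sum = 8, Product = 8


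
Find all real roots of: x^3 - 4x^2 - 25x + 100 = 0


Let p(x) = x^3 - 4x^2 - 25x + 100. By the rational root theorem (leading coefficient 1), any rational root is an integer divisor of 100: try ±1, ±2, ... in turn.
Test x = 1: value = 72 ≠ 0.
Test x = -1: value = 120 ≠ 0.
Test x = 2: value = 42 ≠ 0.
Test x = -2: value = 126 ≠ 0.
Test x = 4: value = 0 ✓, so (x - 4) is a factor.
Synthetic division by (x - 4): bring down 1; 1(4) - 4 = 0; 0(4) - 25 = -25; (-25)(4) + 100 = 0 → quotient x^2 - 25, remainder 0.
Solve the quadratic x^2 - 25 = 0: discriminant = 0^2 - 4(1)(-25) = 0 + 100 = 100.
sqrt(100) = 10, so x = (0 ± 10)/2: x = 5 or x = -5.

x = -5, x = 4, x = 5


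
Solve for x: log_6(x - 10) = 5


Convert to exponential form: x - 10 = 6^5 = 7776
x = 7776 + 10 = 7786
Check: log_6(7786 - 10) = log_6(7776) = log_6(7776) = 5 ✓

x = 7786


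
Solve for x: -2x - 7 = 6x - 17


Starting with: -2x - 7 = 6x - 17
Move all x terms to left: (-2 - 6)x = -17 + 7
Simplify: -8x = -10
Divide both sides by -8: x = 5/4

x = 5/4


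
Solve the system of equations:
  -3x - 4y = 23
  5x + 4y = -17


Using Cramer's rule:
Determinant D = (-3)(4) - (5)(-4) = -12 + 20 = 8
Dx = (23)(4) - (-17)(-4) = 92 - 68 = 24
Dy = (-3)(-17) - (5)(23) = 51 - 115 = -64
x = Dx/D = 24/8 = 3
y = Dy/D = -64/8 = -8

x = 3, y = -8


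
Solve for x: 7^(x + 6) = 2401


Express both sides with the same base.
2401 = 7^4
Since the bases match, equate exponents: x + 6 = 4
So x = 4 - (6) = -2

x = -2


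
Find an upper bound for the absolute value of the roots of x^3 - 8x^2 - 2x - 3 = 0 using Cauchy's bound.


Cauchy's bound: all roots r satisfy |r| <= 1 + max(|a_i/a_n|) for i = 0,...,n-1
where a_n is the leading coefficient.

Coefficients: [1, -8, -2, -3]
Leading coefficient a_n = 1
Ratios |a_i/a_n|: 8, 2, 3
Maximum ratio: 8
Cauchy's bound: |r| <= 1 + 8 = 9

Upper bound = 9


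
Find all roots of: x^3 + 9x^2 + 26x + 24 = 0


Let p(x) = x^3 + 9x^2 + 26x + 24. By the rational root theorem (leading coefficient 1), any rational root is an integer divisor of 24: try ±1, ±2, ... in turn.
Test x = 1: value = 60 ≠ 0.
Test x = -1: value = 6 ≠ 0.
Test x = 2: value = 120 ≠ 0.
Test x = -2: value = 0 ✓, so (x + 2) is a factor.
Synthetic division by (x + 2): bring down 1; 1(-2) + 9 = 7; 7(-2) + 26 = 12; 12(-2) + 24 = 0 → quotient x^2 + 7x + 12, remainder 0.
Solve the quadratic x^2 + 7x + 12 = 0: discriminant = 7^2 - 4(1)(12) = 49 - 48 = 1.
sqrt(1) = 1, so x = (-7 ± 1)/2: x = -3 or x = -4.
Collecting all roots found:

x = -4, x = -3, x = -2


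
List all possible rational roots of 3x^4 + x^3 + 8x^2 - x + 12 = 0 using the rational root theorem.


Rational root theorem: possible roots are ±p/q where:
  p divides the constant term (12): p ∈ {1, 2, 3, 4, 6, 12}
  q divides the leading coefficient (3): q ∈ {1, 3}

All possible rational roots: -12, -6, -4, -3, -2, -4/3, -1, -2/3, -1/3, 1/3, 2/3, 1, 4/3, 2, 3, 4, 6, 12

-12, -6, -4, -3, -2, -4/3, -1, -2/3, -1/3, 1/3, 2/3, 1, 4/3, 2, 3, 4, 6, 12


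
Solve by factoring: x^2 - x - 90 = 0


We need two numbers that multiply to -90 and add to -1.
Those numbers are -10 and 9 (since (-10) * 9 = -90 and (-10) + 9 = -1).
So x^2 - x - 90 = (x - 10)(x + 9) = 0
Setting each factor to zero: x = 10 or x = -9

x = -9, x = 10


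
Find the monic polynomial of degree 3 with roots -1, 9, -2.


A monic polynomial with roots -1, 9, -2 is:
p(x) = (x + 1)(x - 9)(x + 2)
After multiplying by (x + 1): x + 1
After multiplying by (x - 9): x^2 - 8x - 9
After multiplying by (x + 2): x^3 - 6x^2 - 25x - 18

x^3 - 6x^2 - 25x - 18


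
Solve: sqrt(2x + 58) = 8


Square both sides: 2x + 58 = 8^2 = 64
2x = 64 - 58 = 6
x = 3
Check: sqrt(2*3 + 58) = sqrt(64) = 8 ✓

x = 3


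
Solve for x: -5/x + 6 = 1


Subtract 6 from both sides: -5/x = -5
Multiply both sides by x: -5 = -5 * x
Divide by -5: x = 1

x = 1


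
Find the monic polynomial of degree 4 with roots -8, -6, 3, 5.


A monic polynomial with roots -8, -6, 3, 5 is:
p(x) = (x + 8)(x + 6)(x - 3)(x - 5)
After multiplying by (x + 8): x + 8
After multiplying by (x + 6): x^2 + 14x + 48
After multiplying by (x - 3): x^3 + 11x^2 + 6x - 144
After multiplying by (x - 5): x^4 + 6x^3 - 49x^2 - 174x + 720

x^4 + 6x^3 - 49x^2 - 174x + 720


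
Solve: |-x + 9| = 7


An absolute value equation |expr| = 7 gives two cases:
Case 1: -x + 9 = 7
  -x = -2, so x = 2
Case 2: -x + 9 = -7
  -x = -16, so x = 16

x = 2, x = 16


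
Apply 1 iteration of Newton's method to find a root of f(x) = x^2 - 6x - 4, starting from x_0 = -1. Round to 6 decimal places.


Newton's method: x_(n+1) = x_n - f(x_n)/f'(x_n)
f(x) = x^2 - 6x - 4
f'(x) = 2x - 6

Iteration 1:
  f(-1.000000) = 3.000000
  f'(-1.000000) = -8.000000
  x_1 = -1.000000 - (3.000000)/(-8.000000) = -0.625000

x_1 = -0.625000


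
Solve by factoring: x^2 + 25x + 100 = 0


We need two numbers that multiply to 100 and add to 25.
Those numbers are 5 and 20 (since 5 * 20 = 100 and 5 + 20 = 25).
So x^2 + 25x + 100 = (x + 5)(x + 20) = 0
Setting each factor to zero: x = -5 or x = -20

x = -20, x = -5


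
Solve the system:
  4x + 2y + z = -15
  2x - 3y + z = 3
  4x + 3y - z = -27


Using Cramer's rule. Expand each determinant along the first row.
D  = 4*[(-3)*(-1) - 1*3] - 2*[2*(-1) - 1*4] + 1*[2*3 - (-3)*4]
  = 4*(0) - 2*(-6) + 1*(18) = 30
Dx = (-15)*[(-3)*(-1) - 1*3] - 2*[3*(-1) - 1*(-27)] + 1*[3*3 - (-3)*(-27)]
  = (-15)*(0) - 2*(24) + 1*(-72) = -120
Dy = 4*[3*(-1) - 1*(-27)] - (-15)*[2*(-1) - 1*4] + 1*[2*(-27) - 3*4]
  = 4*(24) - (-15)*(-6) + 1*(-66) = -60
Dz = 4*[(-3)*(-27) - 3*3] - 2*[2*(-27) - 3*4] + (-15)*[2*3 - (-3)*4]
  = 4*(72) - 2*(-66) + (-15)*(18) = 150
x = Dx/D = -120/30 = -4, y = Dy/D = -60/30 = -2, z = Dz/D = 150/30 = 5
Check eq1: (4)(-4) + (2)(-2) + (1)(5) = -15 = -15 ✓
Check eq2: (2)(-4) + (-3)(-2) + (1)(5) = 3 = 3 ✓
Check eq3: (4)(-4) + (3)(-2) + (-1)(5) = -27 = -27 ✓

x = -4, y = -2, z = 5


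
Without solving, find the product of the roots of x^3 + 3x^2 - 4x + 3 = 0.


By Vieta's formulas for x^3 + bx^2 + cx + d = 0:
  r1 + r2 + r3 = -b/a = -3
  r1*r2 + r1*r3 + r2*r3 = c/a = -4
  r1*r2*r3 = -d/a = -3


Product = -3


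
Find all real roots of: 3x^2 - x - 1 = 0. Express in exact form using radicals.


Using the quadratic formula: x = (-b ± sqrt(b^2 - 4ac)) / (2a)
Here a = 3, b = -1, c = -1
Discriminant = b^2 - 4ac = (-1)^2 - 4(3)(-1) = 1 + 12 = 13
Since discriminant = 13 > 0, there are two real roots.
x = (1 ± sqrt(13)) / 6
Numerically: x ≈ 0.7676 or x ≈ -0.4343

x = (1 + sqrt(13)) / 6 or x = (1 - sqrt(13)) / 6


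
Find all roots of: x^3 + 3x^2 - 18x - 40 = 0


Let p(x) = x^3 + 3x^2 - 18x - 40. By the rational root theorem (leading coefficient 1), any rational root is an integer divisor of 40: try ±1, ±2, ... in turn.
Test x = 1: value = -54 ≠ 0.
Test x = -1: value = -20 ≠ 0.
Test x = 2: value = -56 ≠ 0.
Test x = -2: value = 0 ✓, so (x + 2) is a factor.
Synthetic division by (x + 2): bring down 1; 1(-2) + 3 = 1; 1(-2) - 18 = -20; (-20)(-2) - 40 = 0 → quotient x^2 + x - 20, remainder 0.
Solve the quadratic x^2 + x - 20 = 0: discriminant = 1^2 - 4(1)(-20) = 1 + 80 = 81.
sqrt(81) = 9, so x = (-1 ± 9)/2: x = 4 or x = -5.
Collecting all roots found:

x = -5, x = -2, x = 4


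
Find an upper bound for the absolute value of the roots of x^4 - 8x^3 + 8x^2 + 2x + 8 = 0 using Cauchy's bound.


Cauchy's bound: all roots r satisfy |r| <= 1 + max(|a_i/a_n|) for i = 0,...,n-1
where a_n is the leading coefficient.

Coefficients: [1, -8, 8, 2, 8]
Leading coefficient a_n = 1
Ratios |a_i/a_n|: 8, 8, 2, 8
Maximum ratio: 8
Cauchy's bound: |r| <= 1 + 8 = 9

Upper bound = 9


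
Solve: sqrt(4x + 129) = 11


Square both sides: 4x + 129 = 11^2 = 121
4x = 121 - 129 = -8
x = -2
Check: sqrt(4*(-2) + 129) = sqrt(121) = 11 ✓

x = -2


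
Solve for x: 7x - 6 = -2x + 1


Starting with: 7x - 6 = -2x + 1
Move all x terms to left: (7 + 2)x = 1 + 6
Simplify: 9x = 7
Divide both sides by 9: x = 7/9

x = 7/9


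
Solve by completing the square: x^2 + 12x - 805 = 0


Start: x^2 + 12x - 805 = 0
Move constant: x^2 + 12x = 805
Half of 12 is 6, squared is 36
Add 36 to both sides: x^2 + 12x + 36 = 841
(x + 6)^2 = 841
x + 6 = ±29
x = -6 + 29 = 23 or x = -6 - 29 = -35

x = -35, x = 23


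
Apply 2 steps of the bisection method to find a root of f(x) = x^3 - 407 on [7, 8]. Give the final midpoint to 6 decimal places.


f(x) = x^3 - 407
f(7) = -64 < 0
f(8) = 105 > 0

Step 1: midpoint = (7.000000 + 8.000000)/2 = 7.500000
  f(7.500000) = 14.875000
  f(mid) > 0, so root is in [7.000000, 7.500000]

Step 2: midpoint = (7.000000 + 7.500000)/2 = 7.250000
  f(7.250000) = -25.921875
  f(mid) < 0, so root is in [7.250000, 7.500000]

midpoint = 7.250000


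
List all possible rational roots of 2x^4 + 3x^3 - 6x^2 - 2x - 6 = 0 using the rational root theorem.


Rational root theorem: possible roots are ±p/q where:
  p divides the constant term (-6): p ∈ {1, 2, 3, 6}
  q divides the leading coefficient (2): q ∈ {1, 2}

All possible rational roots: -6, -3, -2, -3/2, -1, -1/2, 1/2, 1, 3/2, 2, 3, 6

-6, -3, -2, -3/2, -1, -1/2, 1/2, 1, 3/2, 2, 3, 6


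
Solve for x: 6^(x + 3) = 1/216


Express both sides with the same base.
1/216 = 6^(-3)
Since the bases match, equate exponents: x + 3 = -3
So x = -3 - (3) = -6

x = -6


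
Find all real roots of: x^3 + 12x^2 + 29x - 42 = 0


Let p(x) = x^3 + 12x^2 + 29x - 42. By the rational root theorem (leading coefficient 1), any rational root is an integer divisor of 42: try ±1, ±2, ... in turn.
Test x = 1: value = 0 ✓, so (x - 1) is a factor.
Synthetic division by (x - 1): bring down 1; 1(1) + 12 = 13; 13(1) + 29 = 42; 42(1) - 42 = 0 → quotient x^2 + 13x + 42, remainder 0.
Solve the quadratic x^2 + 13x + 42 = 0: discriminant = 13^2 - 4(1)(42) = 169 - 168 = 1.
sqrt(1) = 1, so x = (-13 ± 1)/2: x = -6 or x = -7.

x = -7, x = -6, x = 1


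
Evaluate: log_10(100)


We need the exponent such that 10^? = 100
10^2 = 100
Therefore log_10(100) = 2

2


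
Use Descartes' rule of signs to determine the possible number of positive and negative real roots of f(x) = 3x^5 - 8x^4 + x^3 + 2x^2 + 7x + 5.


Descartes' rule of signs:

For positive roots, count sign changes in f(x) = 3x^5 - 8x^4 + x^3 + 2x^2 + 7x + 5:
Signs of coefficients: +, -, +, +, +, +
Number of sign changes: 2
Possible positive real roots: 2, 0

For negative roots, examine f(-x) = -3x^5 - 8x^4 - x^3 + 2x^2 - 7x + 5:
Signs of coefficients: -, -, -, +, -, +
Number of sign changes: 3
Possible negative real roots: 3, 1

Positive roots: 2 or 0; Negative roots: 3 or 1


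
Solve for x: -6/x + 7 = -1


Subtract 7 from both sides: -6/x = -8
Multiply both sides by x: -6 = -8 * x
Divide by -8: x = 3/4

x = 3/4


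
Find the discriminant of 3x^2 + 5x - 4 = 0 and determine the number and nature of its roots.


For ax^2 + bx + c = 0, discriminant D = b^2 - 4ac
Here a = 3, b = 5, c = -4
D = (5)^2 - 4(3)(-4) = 25 + 48 = 73

D = 73 > 0 but not a perfect square
The equation has 2 distinct real irrational roots.

Discriminant = 73, 2 distinct real irrational roots


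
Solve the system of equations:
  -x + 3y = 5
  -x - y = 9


Using Cramer's rule:
Determinant D = (-1)(-1) - (-1)(3) = 1 + 3 = 4
Dx = (5)(-1) - (9)(3) = -5 - 27 = -32
Dy = (-1)(9) - (-1)(5) = -9 + 5 = -4
x = Dx/D = -32/4 = -8
y = Dy/D = -4/4 = -1

x = -8, y = -1


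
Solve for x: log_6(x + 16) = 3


Convert to exponential form: x + 16 = 6^3 = 216
x = 216 - 16 = 200
Check: log_6(200 + 16) = log_6(216) = log_6(216) = 3 ✓

x = 200


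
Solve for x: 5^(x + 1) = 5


Express both sides with the same base.
5 = 5^1
Since the bases match, equate exponents: x + 1 = 1
So x = 1 - (1) = 0

x = 0


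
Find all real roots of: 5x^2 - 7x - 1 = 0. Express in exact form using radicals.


Using the quadratic formula: x = (-b ± sqrt(b^2 - 4ac)) / (2a)
Here a = 5, b = -7, c = -1
Discriminant = b^2 - 4ac = (-7)^2 - 4(5)(-1) = 49 + 20 = 69
Since discriminant = 69 > 0, there are two real roots.
x = (7 ± sqrt(69)) / 10
Numerically: x ≈ 1.5307 or x ≈ -0.1307

x = (7 + sqrt(69)) / 10 or x = (7 - sqrt(69)) / 10


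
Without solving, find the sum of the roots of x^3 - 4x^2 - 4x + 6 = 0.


By Vieta's formulas for x^3 + bx^2 + cx + d = 0:
  r1 + r2 + r3 = -b/a = 4
  r1*r2 + r1*r3 + r2*r3 = c/a = -4
  r1*r2*r3 = -d/a = -6


Sum = 4


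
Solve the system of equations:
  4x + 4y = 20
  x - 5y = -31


Using Cramer's rule:
Determinant D = (4)(-5) - (1)(4) = -20 - 4 = -24
Dx = (20)(-5) - (-31)(4) = -100 + 124 = 24
Dy = (4)(-31) - (1)(20) = -124 - 20 = -144
x = Dx/D = 24/-24 = -1
y = Dy/D = -144/-24 = 6

x = -1, y = 6


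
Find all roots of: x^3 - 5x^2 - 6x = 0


The constant term is 0, so x = 0 is a root. Factor out x:
  x^2 - 5x - 6 = 0
Solve the quadratic x^2 - 5x - 6 = 0: discriminant = (-5)^2 - 4(1)(-6) = 25 + 24 = 49.
sqrt(49) = 7, so x = (5 ± 7)/2: x = 6 or x = -1.
Collecting all roots found:

x = -1, x = 0, x = 6


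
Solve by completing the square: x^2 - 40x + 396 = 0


Start: x^2 - 40x + 396 = 0
Move constant: x^2 - 40x = -396
Half of -40 is -20, squared is 400
Add 400 to both sides: x^2 - 40x + 400 = 4
(x - 20)^2 = 4
x - 20 = ±2
x = 20 + 2 = 22 or x = 20 - 2 = 18

x = 18, x = 22


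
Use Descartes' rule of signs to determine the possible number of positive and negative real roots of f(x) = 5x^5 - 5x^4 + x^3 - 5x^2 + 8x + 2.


Descartes' rule of signs:

For positive roots, count sign changes in f(x) = 5x^5 - 5x^4 + x^3 - 5x^2 + 8x + 2:
Signs of coefficients: +, -, +, -, +, +
Number of sign changes: 4
Possible positive real roots: 4, 2, 0

For negative roots, examine f(-x) = -5x^5 - 5x^4 - x^3 - 5x^2 - 8x + 2:
Signs of coefficients: -, -, -, -, -, +
Number of sign changes: 1
Possible negative real roots: 1

Positive roots: 4 or 2 or 0; Negative roots: 1


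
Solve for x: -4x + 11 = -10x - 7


Starting with: -4x + 11 = -10x - 7
Move all x terms to left: (-4 + 10)x = -7 - 11
Simplify: 6x = -18
Divide both sides by 6: x = -3

x = -3


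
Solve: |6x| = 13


An absolute value equation |expr| = 13 gives two cases:
Case 1: 6x = 13
  6x = 13, so x = 13/6
Case 2: 6x = -13
  6x = -13, so x = -13/6

x = -13/6, x = 13/6


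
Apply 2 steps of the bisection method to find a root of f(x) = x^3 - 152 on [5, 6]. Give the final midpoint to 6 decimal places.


f(x) = x^3 - 152
f(5) = -27 < 0
f(6) = 64 > 0

Step 1: midpoint = (5.000000 + 6.000000)/2 = 5.500000
  f(5.500000) = 14.375000
  f(mid) > 0, so root is in [5.000000, 5.500000]

Step 2: midpoint = (5.000000 + 5.500000)/2 = 5.250000
  f(5.250000) = -7.296875
  f(mid) < 0, so root is in [5.250000, 5.500000]

midpoint = 5.250000


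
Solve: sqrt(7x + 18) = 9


Square both sides: 7x + 18 = 9^2 = 81
7x = 81 - 18 = 63
x = 9
Check: sqrt(7*9 + 18) = sqrt(81) = 9 ✓

x = 9


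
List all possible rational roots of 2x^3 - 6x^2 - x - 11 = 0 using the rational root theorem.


Rational root theorem: possible roots are ±p/q where:
  p divides the constant term (-11): p ∈ {1, 11}
  q divides the leading coefficient (2): q ∈ {1, 2}

All possible rational roots: -11, -11/2, -1, -1/2, 1/2, 1, 11/2, 11

-11, -11/2, -1, -1/2, 1/2, 1, 11/2, 11


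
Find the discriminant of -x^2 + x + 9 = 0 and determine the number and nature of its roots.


For ax^2 + bx + c = 0, discriminant D = b^2 - 4ac
Here a = -1, b = 1, c = 9
D = (1)^2 - 4(-1)(9) = 1 + 36 = 37

D = 37 > 0 but not a perfect square
The equation has 2 distinct real irrational roots.

Discriminant = 37, 2 distinct real irrational roots


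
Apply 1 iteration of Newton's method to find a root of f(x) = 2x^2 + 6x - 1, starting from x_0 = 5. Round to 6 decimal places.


Newton's method: x_(n+1) = x_n - f(x_n)/f'(x_n)
f(x) = 2x^2 + 6x - 1
f'(x) = 4x + 6

Iteration 1:
  f(5.000000) = 79.000000
  f'(5.000000) = 26.000000
  x_1 = 5.000000 - (79.000000)/(26.000000) = 1.961538

x_1 = 1.961538


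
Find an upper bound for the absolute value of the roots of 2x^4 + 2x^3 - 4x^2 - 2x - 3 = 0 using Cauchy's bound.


Cauchy's bound: all roots r satisfy |r| <= 1 + max(|a_i/a_n|) for i = 0,...,n-1
where a_n is the leading coefficient.

Coefficients: [2, 2, -4, -2, -3]
Leading coefficient a_n = 2
Ratios |a_i/a_n|: 1, 2, 1, 3/2
Maximum ratio: 2
Cauchy's bound: |r| <= 1 + 2 = 3

Upper bound = 3


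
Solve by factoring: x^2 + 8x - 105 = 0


We need two numbers that multiply to -105 and add to 8.
Those numbers are -7 and 15 (since (-7) * 15 = -105 and (-7) + 15 = 8).
So x^2 + 8x - 105 = (x - 7)(x + 15) = 0
Setting each factor to zero: x = 7 or x = -15

x = -15, x = 7


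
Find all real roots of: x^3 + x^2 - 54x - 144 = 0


Let p(x) = x^3 + x^2 - 54x - 144. By the rational root theorem (leading coefficient 1), any rational root is an integer divisor of 144: try ±1, ±2, ... in turn.
Test x = 1: value = -196 ≠ 0.
Test x = -1: value = -90 ≠ 0.
Test x = 2: value = -240 ≠ 0.
Test x = -2: value = -40 ≠ 0.
Test x = 3: value = -270 ≠ 0.
Test x = -3: value = 0 ✓, so (x + 3) is a factor.
Synthetic division by (x + 3): bring down 1; 1(-3) + 1 = -2; (-2)(-3) - 54 = -48; (-48)(-3) - 144 = 0 → quotient x^2 - 2x - 48, remainder 0.
Solve the quadratic x^2 - 2x - 48 = 0: discriminant = (-2)^2 - 4(1)(-48) = 4 + 192 = 196.
sqrt(196) = 14, so x = (2 ± 14)/2: x = 8 or x = -6.

x = -6, x = -3, x = 8


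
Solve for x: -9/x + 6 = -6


Subtract 6 from both sides: -9/x = -12
Multiply both sides by x: -9 = -12 * x
Divide by -12: x = 3/4

x = 3/4


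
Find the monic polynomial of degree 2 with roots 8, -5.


A monic polynomial with roots 8, -5 is:
p(x) = (x - 8)(x + 5)
After multiplying by (x - 8): x - 8
After multiplying by (x + 5): x^2 - 3x - 40

x^2 - 3x - 40


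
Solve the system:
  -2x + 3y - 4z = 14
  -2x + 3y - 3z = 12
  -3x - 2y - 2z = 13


Using Cramer's rule. Expand each determinant along the first row.
D  = (-2)*[3*(-2) - (-3)*(-2)] - 3*[(-2)*(-2) - (-3)*(-3)] + (-4)*[(-2)*(-2) - 3*(-3)]
  = (-2)*(-12) - 3*(-5) + (-4)*(13) = -13
Dx = 14*[3*(-2) - (-3)*(-2)] - 3*[12*(-2) - (-3)*13] + (-4)*[12*(-2) - 3*13]
  = 14*(-12) - 3*(15) + (-4)*(-63) = 39
Dy = (-2)*[12*(-2) - (-3)*13] - 14*[(-2)*(-2) - (-3)*(-3)] + (-4)*[(-2)*13 - 12*(-3)]
  = (-2)*(15) - 14*(-5) + (-4)*(10) = 0
Dz = (-2)*[3*13 - 12*(-2)] - 3*[(-2)*13 - 12*(-3)] + 14*[(-2)*(-2) - 3*(-3)]
  = (-2)*(63) - 3*(10) + 14*(13) = 26
x = Dx/D = 39/-13 = -3, y = Dy/D = 0/-13 = 0, z = Dz/D = 26/-13 = -2
Check eq1: (-2)(-3) + (3)(0) + (-4)(-2) = 14 = 14 ✓
Check eq2: (-2)(-3) + (3)(0) + (-3)(-2) = 12 = 12 ✓
Check eq3: (-3)(-3) + (-2)(0) + (-2)(-2) = 13 = 13 ✓

x = -3, y = 0, z = -2


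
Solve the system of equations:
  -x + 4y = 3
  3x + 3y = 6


Using Cramer's rule:
Determinant D = (-1)(3) - (3)(4) = -3 - 12 = -15
Dx = (3)(3) - (6)(4) = 9 - 24 = -15
Dy = (-1)(6) - (3)(3) = -6 - 9 = -15
x = Dx/D = -15/-15 = 1
y = Dy/D = -15/-15 = 1

x = 1, y = 1


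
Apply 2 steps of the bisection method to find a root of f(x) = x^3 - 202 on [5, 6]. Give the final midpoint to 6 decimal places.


f(x) = x^3 - 202
f(5) = -77 < 0
f(6) = 14 > 0

Step 1: midpoint = (5.000000 + 6.000000)/2 = 5.500000
  f(5.500000) = -35.625000
  f(mid) < 0, so root is in [5.500000, 6.000000]

Step 2: midpoint = (5.500000 + 6.000000)/2 = 5.750000
  f(5.750000) = -11.890625
  f(mid) < 0, so root is in [5.750000, 6.000000]

midpoint = 5.750000


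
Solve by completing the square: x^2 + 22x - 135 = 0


Start: x^2 + 22x - 135 = 0
Move constant: x^2 + 22x = 135
Half of 22 is 11, squared is 121
Add 121 to both sides: x^2 + 22x + 121 = 256
(x + 11)^2 = 256
x + 11 = ±16
x = -11 + 16 = 5 or x = -11 - 16 = -27

x = -27, x = 5


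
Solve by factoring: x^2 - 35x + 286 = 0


We need two numbers that multiply to 286 and add to -35.
Those numbers are -13 and -22 (since (-13) * (-22) = 286 and (-13) + (-22) = -35).
So x^2 - 35x + 286 = (x - 13)(x - 22) = 0
Setting each factor to zero: x = 13 or x = 22

x = 13, x = 22


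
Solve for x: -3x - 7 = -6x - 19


Starting with: -3x - 7 = -6x - 19
Move all x terms to left: (-3 + 6)x = -19 + 7
Simplify: 3x = -12
Divide both sides by 3: x = -4

x = -4


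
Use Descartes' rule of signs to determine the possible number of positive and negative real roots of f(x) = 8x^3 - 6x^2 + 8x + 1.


Descartes' rule of signs:

For positive roots, count sign changes in f(x) = 8x^3 - 6x^2 + 8x + 1:
Signs of coefficients: +, -, +, +
Number of sign changes: 2
Possible positive real roots: 2, 0

For negative roots, examine f(-x) = -8x^3 - 6x^2 - 8x + 1:
Signs of coefficients: -, -, -, +
Number of sign changes: 1
Possible negative real roots: 1

Positive roots: 2 or 0; Negative roots: 1


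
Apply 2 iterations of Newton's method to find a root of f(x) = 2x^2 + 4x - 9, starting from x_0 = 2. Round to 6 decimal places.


Newton's method: x_(n+1) = x_n - f(x_n)/f'(x_n)
f(x) = 2x^2 + 4x - 9
f'(x) = 4x + 4

Iteration 1:
  f(2.000000) = 7.000000
  f'(2.000000) = 12.000000
  x_1 = 2.000000 - (7.000000)/(12.000000) = 1.416667

Iteration 2:
  f(1.416667) = 0.680556
  f'(1.416667) = 9.666667
  x_2 = 1.416667 - (0.680556)/(9.666667) = 1.346264

x_2 = 1.346264


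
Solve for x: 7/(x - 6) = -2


Multiply both sides by (x - 6): 7 = -2(x - 6)
Distribute: 7 = -2x + 12
-2x = 7 - 12 = -5
x = 5/2

x = 5/2


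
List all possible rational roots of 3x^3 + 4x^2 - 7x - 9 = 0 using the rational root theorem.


Rational root theorem: possible roots are ±p/q where:
  p divides the constant term (-9): p ∈ {1, 3, 9}
  q divides the leading coefficient (3): q ∈ {1, 3}

All possible rational roots: -9, -3, -1, -1/3, 1/3, 1, 3, 9

-9, -3, -1, -1/3, 1/3, 1, 3, 9


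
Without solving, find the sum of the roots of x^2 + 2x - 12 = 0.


By Vieta's formulas for ax^2 + bx + c = 0:
  Sum of roots = -b/a
  Product of roots = c/a

Here a = 1, b = 2, c = -12
Sum = -(2)/1 = -2
Product = -12/1 = -12

Sum = -2


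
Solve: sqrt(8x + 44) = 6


Square both sides: 8x + 44 = 6^2 = 36
8x = 36 - 44 = -8
x = -1
Check: sqrt(8*(-1) + 44) = sqrt(36) = 6 ✓

x = -1


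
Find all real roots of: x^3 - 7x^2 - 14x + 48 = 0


Let p(x) = x^3 - 7x^2 - 14x + 48. By the rational root theorem (leading coefficient 1), any rational root is an integer divisor of 48: try ±1, ±2, ... in turn.
Test x = 1: value = 28 ≠ 0.
Test x = -1: value = 54 ≠ 0.
Test x = 2: value = 0 ✓, so (x - 2) is a factor.
Synthetic division by (x - 2): bring down 1; 1(2) - 7 = -5; (-5)(2) - 14 = -24; (-24)(2) + 48 = 0 → quotient x^2 - 5x - 24, remainder 0.
Solve the quadratic x^2 - 5x - 24 = 0: discriminant = (-5)^2 - 4(1)(-24) = 25 + 96 = 121.
sqrt(121) = 11, so x = (5 ± 11)/2: x = 8 or x = -3.

x = -3, x = 2, x = 8


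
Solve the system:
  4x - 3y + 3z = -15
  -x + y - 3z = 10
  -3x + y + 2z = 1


Using Cramer's rule. Expand each determinant along the first row.
D  = 4*[1*2 - (-3)*1] - (-3)*[(-1)*2 - (-3)*(-3)] + 3*[(-1)*1 - 1*(-3)]
  = 4*(5) - (-3)*(-11) + 3*(2) = -7
Dx = (-15)*[1*2 - (-3)*1] - (-3)*[10*2 - (-3)*1] + 3*[10*1 - 1*1]
  = (-15)*(5) - (-3)*(23) + 3*(9) = 21
Dy = 4*[10*2 - (-3)*1] - (-15)*[(-1)*2 - (-3)*(-3)] + 3*[(-1)*1 - 10*(-3)]
  = 4*(23) - (-15)*(-11) + 3*(29) = 14
Dz = 4*[1*1 - 10*1] - (-3)*[(-1)*1 - 10*(-3)] + (-15)*[(-1)*1 - 1*(-3)]
  = 4*(-9) - (-3)*(29) + (-15)*(2) = 21
x = Dx/D = 21/-7 = -3, y = Dy/D = 14/-7 = -2, z = Dz/D = 21/-7 = -3
Check eq1: (4)(-3) + (-3)(-2) + (3)(-3) = -15 = -15 ✓
Check eq2: (-1)(-3) + (1)(-2) + (-3)(-3) = 10 = 10 ✓
Check eq3: (-3)(-3) + (1)(-2) + (2)(-3) = 1 = 1 ✓

x = -3, y = -2, z = -3


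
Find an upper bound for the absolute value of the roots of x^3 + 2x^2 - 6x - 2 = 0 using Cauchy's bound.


Cauchy's bound: all roots r satisfy |r| <= 1 + max(|a_i/a_n|) for i = 0,...,n-1
where a_n is the leading coefficient.

Coefficients: [1, 2, -6, -2]
Leading coefficient a_n = 1
Ratios |a_i/a_n|: 2, 6, 2
Maximum ratio: 6
Cauchy's bound: |r| <= 1 + 6 = 7

Upper bound = 7


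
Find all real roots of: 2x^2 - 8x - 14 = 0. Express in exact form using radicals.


Using the quadratic formula: x = (-b ± sqrt(b^2 - 4ac)) / (2a)
Here a = 2, b = -8, c = -14
Discriminant = b^2 - 4ac = (-8)^2 - 4(2)(-14) = 64 + 112 = 176
Since discriminant = 176 > 0, there are two real roots.
x = (8 ± 4*sqrt(11)) / 4
Simplifying: x = 2 ± sqrt(11)
Numerically: x ≈ 5.3166 or x ≈ -1.3166

x = 2 + sqrt(11) or x = 2 - sqrt(11)


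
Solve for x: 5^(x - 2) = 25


Express both sides with the same base.
25 = 5^2
Since the bases match, equate exponents: x - 2 = 2
So x = 2 - (-2) = 4

x = 4


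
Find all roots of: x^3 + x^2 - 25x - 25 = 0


Let p(x) = x^3 + x^2 - 25x - 25. By the rational root theorem (leading coefficient 1), any rational root is an integer divisor of 25: try ±1, ±2, ... in turn.
Test x = 1: value = -48 ≠ 0.
Test x = -1: value = 0 ✓, so (x + 1) is a factor.
Synthetic division by (x + 1): bring down 1; 1(-1) + 1 = 0; 0(-1) - 25 = -25; (-25)(-1) - 25 = 0 → quotient x^2 - 25, remainder 0.
Solve the quadratic x^2 - 25 = 0: discriminant = 0^2 - 4(1)(-25) = 0 + 100 = 100.
sqrt(100) = 10, so x = (0 ± 10)/2: x = 5 or x = -5.
Collecting all roots found:

x = -5, x = -1, x = 5


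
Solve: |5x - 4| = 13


An absolute value equation |expr| = 13 gives two cases:
Case 1: 5x - 4 = 13
  5x = 17, so x = 17/5
Case 2: 5x - 4 = -13
  5x = -9, so x = -9/5

x = -9/5, x = 17/5


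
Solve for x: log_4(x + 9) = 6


Convert to exponential form: x + 9 = 4^6 = 4096
x = 4096 - 9 = 4087
Check: log_4(4087 + 9) = log_4(4096) = log_4(4096) = 6 ✓

x = 4087


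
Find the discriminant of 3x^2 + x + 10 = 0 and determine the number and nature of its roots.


For ax^2 + bx + c = 0, discriminant D = b^2 - 4ac
Here a = 3, b = 1, c = 10
D = (1)^2 - 4(3)(10) = 1 - 120 = -119

D = -119 < 0
The equation has no real roots (2 complex conjugate roots).

Discriminant = -119, no real roots (2 complex conjugate roots)


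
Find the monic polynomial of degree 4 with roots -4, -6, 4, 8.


A monic polynomial with roots -4, -6, 4, 8 is:
p(x) = (x + 4)(x + 6)(x - 4)(x - 8)
After multiplying by (x + 4): x + 4
After multiplying by (x + 6): x^2 + 10x + 24
After multiplying by (x - 4): x^3 + 6x^2 - 16x - 96
After multiplying by (x - 8): x^4 - 2x^3 - 64x^2 + 32x + 768

x^4 - 2x^3 - 64x^2 + 32x + 768


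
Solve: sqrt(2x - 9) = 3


Square both sides: 2x - 9 = 3^2 = 9
2x = 9 + 9 = 18
x = 9
Check: sqrt(2*9 - 9) = sqrt(9) = 3 ✓

x = 9


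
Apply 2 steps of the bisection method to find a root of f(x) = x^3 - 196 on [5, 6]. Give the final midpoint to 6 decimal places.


f(x) = x^3 - 196
f(5) = -71 < 0
f(6) = 20 > 0

Step 1: midpoint = (5.000000 + 6.000000)/2 = 5.500000
  f(5.500000) = -29.625000
  f(mid) < 0, so root is in [5.500000, 6.000000]

Step 2: midpoint = (5.500000 + 6.000000)/2 = 5.750000
  f(5.750000) = -5.890625
  f(mid) < 0, so root is in [5.750000, 6.000000]

midpoint = 5.750000


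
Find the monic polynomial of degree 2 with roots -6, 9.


A monic polynomial with roots -6, 9 is:
p(x) = (x + 6)(x - 9)
After multiplying by (x + 6): x + 6
After multiplying by (x - 9): x^2 - 3x - 54

x^2 - 3x - 54


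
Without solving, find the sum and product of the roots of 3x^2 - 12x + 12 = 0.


By Vieta's formulas for ax^2 + bx + c = 0:
  Sum of roots = -b/a
  Product of roots = c/a

Here a = 3, b = -12, c = 12
Sum = -(-12)/3 = 4
Product = 12/3 = 4

Sum = 4, Product = 4


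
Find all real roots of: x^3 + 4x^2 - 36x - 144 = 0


Let p(x) = x^3 + 4x^2 - 36x - 144. By the rational root theorem (leading coefficient 1), any rational root is an integer divisor of 144: try ±1, ±2, ... in turn.
Test x = 1: value = -175 ≠ 0.
Test x = -1: value = -105 ≠ 0.
Test x = 2: value = -192 ≠ 0.
Test x = -2: value = -64 ≠ 0.
Test x = 3: value = -189 ≠ 0.
Test x = -3: value = -27 ≠ 0.
Test x = 4: value = -160 ≠ 0.
Test x = -4: value = 0 ✓, so (x + 4) is a factor.
Synthetic division by (x + 4): bring down 1; 1(-4) + 4 = 0; 0(-4) - 36 = -36; (-36)(-4) - 144 = 0 → quotient x^2 - 36, remainder 0.
Solve the quadratic x^2 - 36 = 0: discriminant = 0^2 - 4(1)(-36) = 0 + 144 = 144.
sqrt(144) = 12, so x = (0 ± 12)/2: x = 6 or x = -6.

x = -6, x = -4, x = 6


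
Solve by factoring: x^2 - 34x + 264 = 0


We need two numbers that multiply to 264 and add to -34.
Those numbers are -12 and -22 (since (-12) * (-22) = 264 and (-12) + (-22) = -34).
So x^2 - 34x + 264 = (x - 12)(x - 22) = 0
Setting each factor to zero: x = 12 or x = 22

x = 12, x = 22


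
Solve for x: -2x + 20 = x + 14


Starting with: -2x + 20 = x + 14
Move all x terms to left: (-2 - 1)x = 14 - 20
Simplify: -3x = -6
Divide both sides by -3: x = 2

x = 2


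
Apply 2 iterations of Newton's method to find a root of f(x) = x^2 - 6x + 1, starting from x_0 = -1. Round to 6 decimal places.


Newton's method: x_(n+1) = x_n - f(x_n)/f'(x_n)
f(x) = x^2 - 6x + 1
f'(x) = 2x - 6

Iteration 1:
  f(-1.000000) = 8.000000
  f'(-1.000000) = -8.000000
  x_1 = -1.000000 - (8.000000)/(-8.000000) = 0.000000

Iteration 2:
  f(0.000000) = 1.000000
  f'(0.000000) = -6.000000
  x_2 = 0.000000 - (1.000000)/(-6.000000) = 0.166667

x_2 = 0.166667


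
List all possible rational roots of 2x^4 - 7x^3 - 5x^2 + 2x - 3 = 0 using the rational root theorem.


Rational root theorem: possible roots are ±p/q where:
  p divides the constant term (-3): p ∈ {1, 3}
  q divides the leading coefficient (2): q ∈ {1, 2}

All possible rational roots: -3, -3/2, -1, -1/2, 1/2, 1, 3/2, 3

-3, -3/2, -1, -1/2, 1/2, 1, 3/2, 3


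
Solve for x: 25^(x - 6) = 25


Express both sides with the same base.
25 = 25^1
Since the bases match, equate exponents: x - 6 = 1
So x = 1 - (-6) = 7

x = 7


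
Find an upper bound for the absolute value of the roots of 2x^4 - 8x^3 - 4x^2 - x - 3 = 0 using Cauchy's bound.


Cauchy's bound: all roots r satisfy |r| <= 1 + max(|a_i/a_n|) for i = 0,...,n-1
where a_n is the leading coefficient.

Coefficients: [2, -8, -4, -1, -3]
Leading coefficient a_n = 2
Ratios |a_i/a_n|: 4, 2, 1/2, 3/2
Maximum ratio: 4
Cauchy's bound: |r| <= 1 + 4 = 5

Upper bound = 5


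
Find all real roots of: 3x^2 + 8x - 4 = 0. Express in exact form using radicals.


Using the quadratic formula: x = (-b ± sqrt(b^2 - 4ac)) / (2a)
Here a = 3, b = 8, c = -4
Discriminant = b^2 - 4ac = 8^2 - 4(3)(-4) = 64 + 48 = 112
Since discriminant = 112 > 0, there are two real roots.
x = (-8 ± 4*sqrt(7)) / 6
Simplifying: x = (-4 ± 2*sqrt(7)) / 3
Numerically: x ≈ 0.4305 or x ≈ -3.0972

x = (-4 + 2*sqrt(7)) / 3 or x = (-4 - 2*sqrt(7)) / 3


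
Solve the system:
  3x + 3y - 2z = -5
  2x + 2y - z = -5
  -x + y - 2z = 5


Using Cramer's rule. Expand each determinant along the first row.
D  = 3*[2*(-2) - (-1)*1] - 3*[2*(-2) - (-1)*(-1)] + (-2)*[2*1 - 2*(-1)]
  = 3*(-3) - 3*(-5) + (-2)*(4) = -2
Dx = (-5)*[2*(-2) - (-1)*1] - 3*[(-5)*(-2) - (-1)*5] + (-2)*[(-5)*1 - 2*5]
  = (-5)*(-3) - 3*(15) + (-2)*(-15) = 0
Dy = 3*[(-5)*(-2) - (-1)*5] - (-5)*[2*(-2) - (-1)*(-1)] + (-2)*[2*5 - (-5)*(-1)]
  = 3*(15) - (-5)*(-5) + (-2)*(5) = 10
Dz = 3*[2*5 - (-5)*1] - 3*[2*5 - (-5)*(-1)] + (-5)*[2*1 - 2*(-1)]
  = 3*(15) - 3*(5) + (-5)*(4) = 10
x = Dx/D = 0/-2 = 0, y = Dy/D = 10/-2 = -5, z = Dz/D = 10/-2 = -5
Check eq1: (3)(0) + (3)(-5) + (-2)(-5) = -5 = -5 ✓
Check eq2: (2)(0) + (2)(-5) + (-1)(-5) = -5 = -5 ✓
Check eq3: (-1)(0) + (1)(-5) + (-2)(-5) = 5 = 5 ✓

x = 0, y = -5, z = -5


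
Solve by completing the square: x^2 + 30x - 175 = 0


Start: x^2 + 30x - 175 = 0
Move constant: x^2 + 30x = 175
Half of 30 is 15, squared is 225
Add 225 to both sides: x^2 + 30x + 225 = 400
(x + 15)^2 = 400
x + 15 = ±20
x = -15 + 20 = 5 or x = -15 - 20 = -35

x = -35, x = 5


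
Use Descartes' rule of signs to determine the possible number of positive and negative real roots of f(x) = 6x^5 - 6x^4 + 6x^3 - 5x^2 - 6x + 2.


Descartes' rule of signs:

For positive roots, count sign changes in f(x) = 6x^5 - 6x^4 + 6x^3 - 5x^2 - 6x + 2:
Signs of coefficients: +, -, +, -, -, +
Number of sign changes: 4
Possible positive real roots: 4, 2, 0

For negative roots, examine f(-x) = -6x^5 - 6x^4 - 6x^3 - 5x^2 + 6x + 2:
Signs of coefficients: -, -, -, -, +, +
Number of sign changes: 1
Possible negative real roots: 1

Positive roots: 4 or 2 or 0; Negative roots: 1


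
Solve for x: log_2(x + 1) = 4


Convert to exponential form: x + 1 = 2^4 = 16
x = 16 - 1 = 15
Check: log_2(15 + 1) = log_2(16) = log_2(16) = 4 ✓

x = 15


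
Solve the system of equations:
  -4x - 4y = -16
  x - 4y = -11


Using Cramer's rule:
Determinant D = (-4)(-4) - (1)(-4) = 16 + 4 = 20
Dx = (-16)(-4) - (-11)(-4) = 64 - 44 = 20
Dy = (-4)(-11) - (1)(-16) = 44 + 16 = 60
x = Dx/D = 20/20 = 1
y = Dy/D = 60/20 = 3

x = 1, y = 3


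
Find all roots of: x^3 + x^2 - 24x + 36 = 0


Let p(x) = x^3 + x^2 - 24x + 36. By the rational root theorem (leading coefficient 1), any rational root is an integer divisor of 36: try ±1, ±2, ... in turn.
Test x = 1: value = 14 ≠ 0.
Test x = -1: value = 60 ≠ 0.
Test x = 2: value = 0 ✓, so (x - 2) is a factor.
Synthetic division by (x - 2): bring down 1; 1(2) + 1 = 3; 3(2) - 24 = -18; (-18)(2) + 36 = 0 → quotient x^2 + 3x - 18, remainder 0.
Solve the quadratic x^2 + 3x - 18 = 0: discriminant = 3^2 - 4(1)(-18) = 9 + 72 = 81.
sqrt(81) = 9, so x = (-3 ± 9)/2: x = 3 or x = -6.
Collecting all roots found:

x = -6, x = 2, x = 3


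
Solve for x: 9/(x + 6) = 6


Multiply both sides by (x + 6): 9 = 6(x + 6)
Distribute: 9 = 6x + 36
6x = 9 - 36 = -27
x = -9/2

x = -9/2


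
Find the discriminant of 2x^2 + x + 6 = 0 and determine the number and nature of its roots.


For ax^2 + bx + c = 0, discriminant D = b^2 - 4ac
Here a = 2, b = 1, c = 6
D = (1)^2 - 4(2)(6) = 1 - 48 = -47

D = -47 < 0
The equation has no real roots (2 complex conjugate roots).

Discriminant = -47, no real roots (2 complex conjugate roots)


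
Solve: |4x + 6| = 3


An absolute value equation |expr| = 3 gives two cases:
Case 1: 4x + 6 = 3
  4x = -3, so x = -3/4
Case 2: 4x + 6 = -3
  4x = -9, so x = -9/4

x = -9/4, x = -3/4


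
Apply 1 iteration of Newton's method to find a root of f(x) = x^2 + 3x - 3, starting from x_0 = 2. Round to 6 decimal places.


Newton's method: x_(n+1) = x_n - f(x_n)/f'(x_n)
f(x) = x^2 + 3x - 3
f'(x) = 2x + 3

Iteration 1:
  f(2.000000) = 7.000000
  f'(2.000000) = 7.000000
  x_1 = 2.000000 - (7.000000)/(7.000000) = 1.000000

x_1 = 1.000000


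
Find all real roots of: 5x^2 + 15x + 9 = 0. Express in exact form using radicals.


Using the quadratic formula: x = (-b ± sqrt(b^2 - 4ac)) / (2a)
Here a = 5, b = 15, c = 9
Discriminant = b^2 - 4ac = 15^2 - 4(5)(9) = 225 - 180 = 45
Since discriminant = 45 > 0, there are two real roots.
x = (-15 ± 3*sqrt(5)) / 10
Numerically: x ≈ -0.8292 or x ≈ -2.1708

x = (-15 + 3*sqrt(5)) / 10 or x = (-15 - 3*sqrt(5)) / 10
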